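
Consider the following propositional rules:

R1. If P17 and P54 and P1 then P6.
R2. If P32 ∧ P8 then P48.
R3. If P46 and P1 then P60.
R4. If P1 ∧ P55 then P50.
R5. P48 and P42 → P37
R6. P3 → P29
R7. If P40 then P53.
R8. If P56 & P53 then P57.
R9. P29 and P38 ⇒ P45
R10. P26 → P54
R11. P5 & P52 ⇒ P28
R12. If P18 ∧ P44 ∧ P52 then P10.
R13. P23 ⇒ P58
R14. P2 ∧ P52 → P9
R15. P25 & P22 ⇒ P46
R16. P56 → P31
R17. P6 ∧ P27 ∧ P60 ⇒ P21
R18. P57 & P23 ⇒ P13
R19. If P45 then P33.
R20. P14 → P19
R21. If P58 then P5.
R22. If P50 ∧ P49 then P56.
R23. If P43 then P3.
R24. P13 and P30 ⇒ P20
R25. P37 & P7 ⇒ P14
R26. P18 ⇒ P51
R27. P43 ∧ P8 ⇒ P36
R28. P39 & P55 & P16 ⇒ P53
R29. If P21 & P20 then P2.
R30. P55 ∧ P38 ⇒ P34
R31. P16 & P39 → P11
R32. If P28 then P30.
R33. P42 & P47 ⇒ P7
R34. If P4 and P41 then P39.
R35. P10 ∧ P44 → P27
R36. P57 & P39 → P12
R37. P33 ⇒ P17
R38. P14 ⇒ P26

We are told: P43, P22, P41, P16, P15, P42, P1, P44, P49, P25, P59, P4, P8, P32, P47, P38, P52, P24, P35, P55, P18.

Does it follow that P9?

Forward chaining from the given facts derives: P48, P50, P37, P10, P46, P56, P3, P51, P36, P34, P7, P39, P27, P60, P29, P45, P31, P33, P14, P53, P11, P17, P26, P57, P54, P19, P12, P6, P21.
The only rule concluding P9 is R14, which needs P2; that is never established.

No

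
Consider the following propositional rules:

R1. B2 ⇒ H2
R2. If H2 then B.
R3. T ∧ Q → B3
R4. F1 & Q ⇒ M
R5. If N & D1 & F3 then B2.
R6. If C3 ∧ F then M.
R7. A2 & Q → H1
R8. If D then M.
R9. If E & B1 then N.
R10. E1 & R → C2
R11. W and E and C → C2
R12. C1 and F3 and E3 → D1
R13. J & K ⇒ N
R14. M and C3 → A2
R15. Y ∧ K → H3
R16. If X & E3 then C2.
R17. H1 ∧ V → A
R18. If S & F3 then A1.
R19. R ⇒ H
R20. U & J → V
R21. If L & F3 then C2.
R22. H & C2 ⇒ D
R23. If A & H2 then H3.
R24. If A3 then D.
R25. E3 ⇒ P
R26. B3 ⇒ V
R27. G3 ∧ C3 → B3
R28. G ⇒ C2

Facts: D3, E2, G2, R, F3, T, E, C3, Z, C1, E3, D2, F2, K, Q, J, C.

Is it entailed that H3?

No

Forward chaining from the given facts derives: B3, D1, N, H, P, V, B2, H2, B.
Rules concluding H3: R15 needs Y; R23 needs A — none of these are established.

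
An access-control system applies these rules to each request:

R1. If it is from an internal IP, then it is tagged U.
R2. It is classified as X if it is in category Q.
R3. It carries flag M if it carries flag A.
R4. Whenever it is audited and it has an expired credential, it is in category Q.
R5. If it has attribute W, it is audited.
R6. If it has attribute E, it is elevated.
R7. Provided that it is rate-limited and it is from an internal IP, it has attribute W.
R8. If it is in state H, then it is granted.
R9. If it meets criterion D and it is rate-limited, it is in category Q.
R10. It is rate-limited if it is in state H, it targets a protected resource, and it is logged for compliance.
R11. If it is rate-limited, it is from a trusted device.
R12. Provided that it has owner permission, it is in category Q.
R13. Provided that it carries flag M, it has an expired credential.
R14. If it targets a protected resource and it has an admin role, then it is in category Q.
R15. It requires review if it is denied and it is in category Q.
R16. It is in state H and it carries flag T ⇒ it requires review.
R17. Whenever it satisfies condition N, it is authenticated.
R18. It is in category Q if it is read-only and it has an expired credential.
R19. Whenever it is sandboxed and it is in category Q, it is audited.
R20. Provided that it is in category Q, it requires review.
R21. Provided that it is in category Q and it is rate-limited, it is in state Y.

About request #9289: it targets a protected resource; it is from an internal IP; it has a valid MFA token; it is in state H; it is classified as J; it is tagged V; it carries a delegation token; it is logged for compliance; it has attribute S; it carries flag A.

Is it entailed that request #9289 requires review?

Yes

By R3 (it carries flag A): it carries flag M.
By R10 (it is in state H, it targets a protected resource, it is logged for compliance): it is rate-limited.
By R13 (it carries flag M): it has an expired credential.
By R7 (it is rate-limited, it is from an internal IP): it has attribute W.
By R5 (it has attribute W): it is audited.
By R4 (it is audited, it has an expired credential): it is in category Q.
By R20 (it is in category Q): it requires review.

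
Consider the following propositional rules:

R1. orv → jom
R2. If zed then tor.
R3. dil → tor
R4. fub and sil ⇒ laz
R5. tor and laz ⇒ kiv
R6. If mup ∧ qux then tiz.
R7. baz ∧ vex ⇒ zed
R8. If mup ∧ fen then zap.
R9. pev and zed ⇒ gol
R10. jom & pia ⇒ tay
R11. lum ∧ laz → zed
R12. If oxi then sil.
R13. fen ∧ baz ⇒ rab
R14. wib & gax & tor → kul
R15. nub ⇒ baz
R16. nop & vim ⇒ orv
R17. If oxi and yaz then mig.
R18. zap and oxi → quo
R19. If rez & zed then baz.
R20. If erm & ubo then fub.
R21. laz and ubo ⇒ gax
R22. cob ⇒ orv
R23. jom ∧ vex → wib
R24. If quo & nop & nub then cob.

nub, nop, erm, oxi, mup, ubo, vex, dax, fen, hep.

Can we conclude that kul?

zap  (by R8: mup, fen)
sil  (by R12: oxi)
baz  (by R15: nub)
quo  (by R18: zap, oxi)
fub  (by R20: erm, ubo)
cob  (by R24: quo, nop, nub)
laz  (by R4: fub, sil)
zed  (by R7: baz, vex)
gax  (by R21: laz, ubo)
orv  (by R22: cob)
jom  (by R1: orv)
tor  (by R2: zed)
wib  (by R23: jom, vex)
kul  (by R14: wib, gax, tor)

Yes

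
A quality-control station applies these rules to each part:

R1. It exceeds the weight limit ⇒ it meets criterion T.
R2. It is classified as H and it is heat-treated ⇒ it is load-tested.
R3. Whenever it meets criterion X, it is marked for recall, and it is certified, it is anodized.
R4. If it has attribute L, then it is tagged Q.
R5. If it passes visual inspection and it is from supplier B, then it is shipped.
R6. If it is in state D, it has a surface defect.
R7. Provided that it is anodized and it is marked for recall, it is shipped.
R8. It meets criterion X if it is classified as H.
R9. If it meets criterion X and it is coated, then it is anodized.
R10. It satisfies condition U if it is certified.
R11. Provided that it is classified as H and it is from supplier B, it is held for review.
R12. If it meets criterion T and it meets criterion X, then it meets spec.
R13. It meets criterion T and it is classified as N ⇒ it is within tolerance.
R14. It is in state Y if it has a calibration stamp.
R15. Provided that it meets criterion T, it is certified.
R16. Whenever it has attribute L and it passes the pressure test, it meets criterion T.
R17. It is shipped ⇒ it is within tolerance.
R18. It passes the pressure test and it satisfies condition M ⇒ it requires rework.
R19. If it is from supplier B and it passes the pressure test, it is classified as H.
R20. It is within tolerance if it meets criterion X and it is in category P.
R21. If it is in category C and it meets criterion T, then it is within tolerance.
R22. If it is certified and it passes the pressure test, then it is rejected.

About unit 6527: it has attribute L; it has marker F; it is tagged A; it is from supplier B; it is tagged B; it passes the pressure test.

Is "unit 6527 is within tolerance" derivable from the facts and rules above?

No

Forward chaining from the given facts derives: is tagged Q, meets criterion T, is classified as H, meets criterion X, is held for review, meets spec, is certified, is rejected, satisfies condition U.
Rules concluding "it is within tolerance": R13 needs "it is classified as N"; R17 needs "it is shipped"; R20 needs "it is in category P"; R21 needs "it is in category C" — none of these are established.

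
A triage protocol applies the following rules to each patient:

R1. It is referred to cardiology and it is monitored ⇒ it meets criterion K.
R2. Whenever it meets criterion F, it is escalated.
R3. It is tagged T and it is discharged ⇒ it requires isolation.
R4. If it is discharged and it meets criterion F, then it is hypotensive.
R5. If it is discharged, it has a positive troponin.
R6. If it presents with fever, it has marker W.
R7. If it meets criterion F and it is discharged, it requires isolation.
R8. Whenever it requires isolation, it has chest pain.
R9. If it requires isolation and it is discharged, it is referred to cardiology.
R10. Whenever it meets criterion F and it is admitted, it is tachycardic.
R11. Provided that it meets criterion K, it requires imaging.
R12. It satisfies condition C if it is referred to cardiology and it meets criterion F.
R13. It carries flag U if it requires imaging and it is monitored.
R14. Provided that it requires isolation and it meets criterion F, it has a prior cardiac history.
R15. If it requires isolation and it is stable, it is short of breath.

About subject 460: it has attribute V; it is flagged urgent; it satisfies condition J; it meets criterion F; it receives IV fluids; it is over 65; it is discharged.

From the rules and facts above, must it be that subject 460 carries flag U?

No

Forward chaining from the given facts derives: is escalated, is hypotensive, has a positive troponin, requires isolation, has chest pain, is referred to cardiology, satisfies condition C, has a prior cardiac history.
The only rule concluding "it carries flag U" is R13, which needs "it requires imaging"; that is never established.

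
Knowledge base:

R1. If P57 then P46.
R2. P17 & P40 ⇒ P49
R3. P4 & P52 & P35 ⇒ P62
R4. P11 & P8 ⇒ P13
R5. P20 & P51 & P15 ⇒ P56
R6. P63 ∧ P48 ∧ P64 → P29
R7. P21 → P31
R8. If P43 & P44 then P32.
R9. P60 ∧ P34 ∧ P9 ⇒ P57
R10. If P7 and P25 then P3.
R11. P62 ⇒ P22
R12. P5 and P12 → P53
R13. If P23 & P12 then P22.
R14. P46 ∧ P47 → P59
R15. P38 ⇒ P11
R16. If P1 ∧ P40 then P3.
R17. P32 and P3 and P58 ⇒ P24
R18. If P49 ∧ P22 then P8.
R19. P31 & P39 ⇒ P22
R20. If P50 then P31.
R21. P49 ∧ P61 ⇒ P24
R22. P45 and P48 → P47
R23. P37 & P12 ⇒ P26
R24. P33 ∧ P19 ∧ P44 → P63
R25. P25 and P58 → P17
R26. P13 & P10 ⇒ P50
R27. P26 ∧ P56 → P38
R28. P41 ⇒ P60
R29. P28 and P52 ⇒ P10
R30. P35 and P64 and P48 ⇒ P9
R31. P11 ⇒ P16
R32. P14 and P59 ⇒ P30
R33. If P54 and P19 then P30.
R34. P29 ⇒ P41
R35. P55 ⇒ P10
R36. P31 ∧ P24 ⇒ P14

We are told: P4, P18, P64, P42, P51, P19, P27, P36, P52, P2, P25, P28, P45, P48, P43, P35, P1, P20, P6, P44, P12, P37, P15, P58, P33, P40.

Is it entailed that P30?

Forward chaining from the given facts derives: P62, P56, P32, P22, P3, P24, P47, P26, P63, P17, P38, P10, P9, P49, P29, P11, P8, P16, P41, P13, P50, P60, P31, P14.
Rules concluding P30: R32 needs P59; R33 needs P54 — none of these are established.

No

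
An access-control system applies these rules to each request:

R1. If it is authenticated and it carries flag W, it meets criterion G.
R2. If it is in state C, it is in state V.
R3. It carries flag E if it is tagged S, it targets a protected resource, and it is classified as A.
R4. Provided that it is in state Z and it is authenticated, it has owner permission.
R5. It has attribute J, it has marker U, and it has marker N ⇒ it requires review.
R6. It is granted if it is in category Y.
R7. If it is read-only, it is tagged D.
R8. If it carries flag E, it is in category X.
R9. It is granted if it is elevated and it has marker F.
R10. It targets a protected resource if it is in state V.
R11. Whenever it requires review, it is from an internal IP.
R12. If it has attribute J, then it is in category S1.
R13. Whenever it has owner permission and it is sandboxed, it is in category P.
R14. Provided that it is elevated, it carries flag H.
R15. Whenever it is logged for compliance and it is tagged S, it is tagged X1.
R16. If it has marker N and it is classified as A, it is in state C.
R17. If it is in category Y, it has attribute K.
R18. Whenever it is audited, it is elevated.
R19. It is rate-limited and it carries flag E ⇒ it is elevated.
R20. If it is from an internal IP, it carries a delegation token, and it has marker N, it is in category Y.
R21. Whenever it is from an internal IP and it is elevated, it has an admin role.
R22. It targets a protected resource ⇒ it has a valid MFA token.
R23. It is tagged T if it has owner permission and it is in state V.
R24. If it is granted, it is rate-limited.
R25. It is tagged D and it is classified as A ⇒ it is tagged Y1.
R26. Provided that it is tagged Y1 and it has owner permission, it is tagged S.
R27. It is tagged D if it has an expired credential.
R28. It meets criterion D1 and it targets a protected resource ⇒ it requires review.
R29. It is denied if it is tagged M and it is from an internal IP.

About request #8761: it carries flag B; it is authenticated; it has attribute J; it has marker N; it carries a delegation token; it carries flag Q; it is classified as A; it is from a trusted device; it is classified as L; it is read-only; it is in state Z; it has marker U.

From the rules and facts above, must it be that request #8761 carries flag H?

By R4 (it is in state Z, it is authenticated): it has owner permission.
By R5 (it has attribute J, it has marker U, it has marker N): it requires review.
By R7 (it is read-only): it is tagged D.
By R11 (it requires review): it is from an internal IP.
By R16 (it has marker N, it is classified as A): it is in state C.
By R20 (it is from an internal IP, it carries a delegation token, it has marker N): it is in category Y.
By R25 (it is tagged D, it is classified as A): it is tagged Y1.
By R26 (it is tagged Y1, it has owner permission): it is tagged S.
By R2 (it is in state C): it is in state V.
By R6 (it is in category Y): it is granted.
By R10 (it is in state V): it targets a protected resource.
By R24 (it is granted): it is rate-limited.
By R3 (it is tagged S, it targets a protected resource, it is classified as A): it carries flag E.
By R19 (it is rate-limited, it carries flag E): it is elevated.
By R14 (it is elevated): it carries flag H.

Yes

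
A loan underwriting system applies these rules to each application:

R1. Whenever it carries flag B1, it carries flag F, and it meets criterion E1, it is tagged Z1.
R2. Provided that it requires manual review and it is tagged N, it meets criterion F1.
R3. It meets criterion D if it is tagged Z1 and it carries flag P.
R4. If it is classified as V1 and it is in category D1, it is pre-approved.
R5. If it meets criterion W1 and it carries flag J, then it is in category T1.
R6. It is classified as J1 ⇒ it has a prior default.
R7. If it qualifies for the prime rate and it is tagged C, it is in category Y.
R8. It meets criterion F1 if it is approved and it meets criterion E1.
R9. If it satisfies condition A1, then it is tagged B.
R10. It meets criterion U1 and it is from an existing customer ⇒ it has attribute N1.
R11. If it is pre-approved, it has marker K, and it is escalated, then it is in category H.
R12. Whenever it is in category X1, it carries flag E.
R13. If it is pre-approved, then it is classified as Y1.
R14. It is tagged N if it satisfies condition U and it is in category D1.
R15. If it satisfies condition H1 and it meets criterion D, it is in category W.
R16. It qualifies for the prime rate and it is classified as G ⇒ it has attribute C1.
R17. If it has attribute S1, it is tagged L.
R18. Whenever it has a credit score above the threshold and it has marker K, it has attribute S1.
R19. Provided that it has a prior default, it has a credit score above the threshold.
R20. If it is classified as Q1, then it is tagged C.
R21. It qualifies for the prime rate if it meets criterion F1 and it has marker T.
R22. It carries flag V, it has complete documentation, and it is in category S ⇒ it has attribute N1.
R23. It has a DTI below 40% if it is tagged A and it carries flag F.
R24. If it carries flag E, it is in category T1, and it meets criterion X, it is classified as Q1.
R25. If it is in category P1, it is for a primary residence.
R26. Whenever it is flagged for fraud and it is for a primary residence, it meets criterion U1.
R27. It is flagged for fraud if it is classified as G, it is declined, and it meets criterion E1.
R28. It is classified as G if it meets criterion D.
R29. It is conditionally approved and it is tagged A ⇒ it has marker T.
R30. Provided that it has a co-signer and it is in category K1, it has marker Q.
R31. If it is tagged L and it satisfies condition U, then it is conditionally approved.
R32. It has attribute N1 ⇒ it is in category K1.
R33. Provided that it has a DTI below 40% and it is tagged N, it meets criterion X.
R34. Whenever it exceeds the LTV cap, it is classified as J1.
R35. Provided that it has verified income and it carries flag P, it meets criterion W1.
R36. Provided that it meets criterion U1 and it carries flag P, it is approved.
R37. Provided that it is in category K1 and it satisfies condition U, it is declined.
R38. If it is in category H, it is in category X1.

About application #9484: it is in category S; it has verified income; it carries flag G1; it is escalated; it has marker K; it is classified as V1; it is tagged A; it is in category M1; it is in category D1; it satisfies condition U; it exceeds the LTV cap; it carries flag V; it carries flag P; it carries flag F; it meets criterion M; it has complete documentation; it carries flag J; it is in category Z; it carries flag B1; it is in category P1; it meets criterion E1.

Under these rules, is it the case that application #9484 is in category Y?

By R1 (it carries flag B1, it carries flag F, it meets criterion E1): it is tagged Z1.
By R3 (it is tagged Z1, it carries flag P): it meets criterion D.
By R4 (it is classified as V1, it is in category D1): it is pre-approved.
By R11 (it is pre-approved, it has marker K, it is escalated): it is in category H.
By R14 (it satisfies condition U, it is in category D1): it is tagged N.
By R22 (it carries flag V, it has complete documentation, it is in category S): it has attribute N1.
By R23 (it is tagged A, it carries flag F): it has a DTI below 40%.
By R25 (it is in category P1): it is for a primary residence.
By R28 (it meets criterion D): it is classified as G.
By R32 (it has attribute N1): it is in category K1.
By R33 (it has a DTI below 40%, it is tagged N): it meets criterion X.
By R34 (it exceeds the LTV cap): it is classified as J1.
By R35 (it has verified income, it carries flag P): it meets criterion W1.
By R37 (it is in category K1, it satisfies condition U): it is declined.
By R38 (it is in category H): it is in category X1.
By R5 (it meets criterion W1, it carries flag J): it is in category T1.
By R6 (it is classified as J1): it has a prior default.
By R12 (it is in category X1): it carries flag E.
By R19 (it has a prior default): it has a credit score above the threshold.
By R24 (it carries flag E, it is in category T1, it meets criterion X): it is classified as Q1.
By R27 (it is classified as G, it is declined, it meets criterion E1): it is flagged for fraud.
By R18 (it has a credit score above the threshold, it has marker K): it has attribute S1.
By R20 (it is classified as Q1): it is tagged C.
By R26 (it is flagged for fraud, it is for a primary residence): it meets criterion U1.
By R36 (it meets criterion U1, it carries flag P): it is approved.
By R8 (it is approved, it meets criterion E1): it meets criterion F1.
By R17 (it has attribute S1): it is tagged L.
By R31 (it is tagged L, it satisfies condition U): it is conditionally approved.
By R29 (it is conditionally approved, it is tagged A): it has marker T.
By R21 (it meets criterion F1, it has marker T): it qualifies for the prime rate.
By R7 (it qualifies for the prime rate, it is tagged C): it is in category Y.

Yes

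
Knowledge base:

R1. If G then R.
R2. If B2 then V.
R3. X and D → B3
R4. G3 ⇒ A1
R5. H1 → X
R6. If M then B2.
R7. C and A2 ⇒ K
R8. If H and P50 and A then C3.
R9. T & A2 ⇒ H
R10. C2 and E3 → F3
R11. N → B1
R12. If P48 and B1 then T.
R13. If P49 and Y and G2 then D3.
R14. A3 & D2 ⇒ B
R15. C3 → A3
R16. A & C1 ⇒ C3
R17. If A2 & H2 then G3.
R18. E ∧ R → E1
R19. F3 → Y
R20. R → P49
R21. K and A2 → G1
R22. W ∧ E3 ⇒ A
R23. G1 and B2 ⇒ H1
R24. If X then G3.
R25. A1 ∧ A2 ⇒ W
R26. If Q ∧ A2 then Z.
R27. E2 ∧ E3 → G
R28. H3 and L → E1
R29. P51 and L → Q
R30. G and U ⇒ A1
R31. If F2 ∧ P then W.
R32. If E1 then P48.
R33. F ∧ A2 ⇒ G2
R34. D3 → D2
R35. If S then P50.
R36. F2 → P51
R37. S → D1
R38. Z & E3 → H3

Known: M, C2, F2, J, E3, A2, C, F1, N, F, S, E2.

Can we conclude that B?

Forward chaining from the given facts derives: B2, K, F3, B1, Y, G1, H1, G, G2, P50, P51, D1, R, V, X, P49, G3, A1, D3, W, D2, A.
The only rule concluding B is R14, which needs A3; that is never established.

No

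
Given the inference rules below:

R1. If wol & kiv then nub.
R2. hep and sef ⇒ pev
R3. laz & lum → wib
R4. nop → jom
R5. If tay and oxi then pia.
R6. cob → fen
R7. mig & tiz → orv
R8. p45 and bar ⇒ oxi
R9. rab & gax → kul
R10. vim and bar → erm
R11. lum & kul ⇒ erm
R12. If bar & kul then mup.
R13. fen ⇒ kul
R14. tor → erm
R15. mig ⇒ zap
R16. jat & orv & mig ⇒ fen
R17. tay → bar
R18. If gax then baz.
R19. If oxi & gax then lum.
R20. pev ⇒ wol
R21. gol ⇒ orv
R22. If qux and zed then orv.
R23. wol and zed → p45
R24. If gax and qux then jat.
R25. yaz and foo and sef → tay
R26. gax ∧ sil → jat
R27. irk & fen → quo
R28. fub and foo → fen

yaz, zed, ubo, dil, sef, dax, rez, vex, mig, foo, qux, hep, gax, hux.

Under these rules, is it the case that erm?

Yes

pev  (by R2: hep, sef)
wol  (by R20: pev)
orv  (by R22: qux, zed)
p45  (by R23: wol, zed)
jat  (by R24: gax, qux)
tay  (by R25: yaz, foo, sef)
fen  (by R16: jat, orv, mig)
bar  (by R17: tay)
oxi  (by R8: p45, bar)
kul  (by R13: fen)
lum  (by R19: oxi, gax)
erm  (by R11: lum, kul)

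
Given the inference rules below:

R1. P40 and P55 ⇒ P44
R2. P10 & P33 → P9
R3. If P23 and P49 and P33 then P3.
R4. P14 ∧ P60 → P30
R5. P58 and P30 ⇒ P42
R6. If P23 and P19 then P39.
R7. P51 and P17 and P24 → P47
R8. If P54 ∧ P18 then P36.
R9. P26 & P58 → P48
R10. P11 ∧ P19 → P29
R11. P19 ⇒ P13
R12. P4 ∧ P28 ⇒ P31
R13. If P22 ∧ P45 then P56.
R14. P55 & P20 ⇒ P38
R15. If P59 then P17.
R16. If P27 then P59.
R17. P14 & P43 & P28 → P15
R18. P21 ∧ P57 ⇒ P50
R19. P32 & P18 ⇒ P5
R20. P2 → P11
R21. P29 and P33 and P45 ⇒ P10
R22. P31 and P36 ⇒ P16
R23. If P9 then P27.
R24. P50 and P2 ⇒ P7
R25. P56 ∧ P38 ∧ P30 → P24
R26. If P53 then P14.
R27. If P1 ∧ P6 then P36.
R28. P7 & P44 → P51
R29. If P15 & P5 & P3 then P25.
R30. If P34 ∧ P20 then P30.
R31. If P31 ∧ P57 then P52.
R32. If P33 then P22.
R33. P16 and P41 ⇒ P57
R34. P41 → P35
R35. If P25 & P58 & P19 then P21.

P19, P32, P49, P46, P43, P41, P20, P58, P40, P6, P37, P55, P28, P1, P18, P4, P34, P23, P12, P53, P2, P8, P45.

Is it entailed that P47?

No

Forward chaining from the given facts derives: P44, P39, P13, P31, P38, P5, P11, P14, P36, P30, P35, P42, P29, P15, P16, P57, P52.
The only rule concluding P47 is R7, which needs P51; that is never established.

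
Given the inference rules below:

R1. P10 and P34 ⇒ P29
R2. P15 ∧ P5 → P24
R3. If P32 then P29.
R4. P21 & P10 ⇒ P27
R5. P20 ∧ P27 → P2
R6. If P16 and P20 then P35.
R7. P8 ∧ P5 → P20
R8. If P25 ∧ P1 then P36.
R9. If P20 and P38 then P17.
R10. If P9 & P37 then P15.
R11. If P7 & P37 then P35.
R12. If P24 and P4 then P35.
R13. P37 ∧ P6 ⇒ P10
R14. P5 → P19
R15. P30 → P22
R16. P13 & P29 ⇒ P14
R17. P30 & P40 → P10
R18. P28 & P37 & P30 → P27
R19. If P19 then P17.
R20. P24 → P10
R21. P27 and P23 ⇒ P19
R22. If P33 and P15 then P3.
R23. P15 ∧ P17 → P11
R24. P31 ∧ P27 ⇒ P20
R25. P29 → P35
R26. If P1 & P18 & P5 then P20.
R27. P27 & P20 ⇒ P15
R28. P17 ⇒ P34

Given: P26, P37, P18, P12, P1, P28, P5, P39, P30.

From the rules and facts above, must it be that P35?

Yes

P19  (by R14: P5)
P27  (by R18: P28, P37, P30)
P17  (by R19: P19)
P20  (by R26: P1, P18, P5)
P15  (by R27: P27, P20)
P34  (by R28: P17)
P24  (by R2: P15, P5)
P10  (by R20: P24)
P29  (by R1: P10, P34)
P35  (by R25: P29)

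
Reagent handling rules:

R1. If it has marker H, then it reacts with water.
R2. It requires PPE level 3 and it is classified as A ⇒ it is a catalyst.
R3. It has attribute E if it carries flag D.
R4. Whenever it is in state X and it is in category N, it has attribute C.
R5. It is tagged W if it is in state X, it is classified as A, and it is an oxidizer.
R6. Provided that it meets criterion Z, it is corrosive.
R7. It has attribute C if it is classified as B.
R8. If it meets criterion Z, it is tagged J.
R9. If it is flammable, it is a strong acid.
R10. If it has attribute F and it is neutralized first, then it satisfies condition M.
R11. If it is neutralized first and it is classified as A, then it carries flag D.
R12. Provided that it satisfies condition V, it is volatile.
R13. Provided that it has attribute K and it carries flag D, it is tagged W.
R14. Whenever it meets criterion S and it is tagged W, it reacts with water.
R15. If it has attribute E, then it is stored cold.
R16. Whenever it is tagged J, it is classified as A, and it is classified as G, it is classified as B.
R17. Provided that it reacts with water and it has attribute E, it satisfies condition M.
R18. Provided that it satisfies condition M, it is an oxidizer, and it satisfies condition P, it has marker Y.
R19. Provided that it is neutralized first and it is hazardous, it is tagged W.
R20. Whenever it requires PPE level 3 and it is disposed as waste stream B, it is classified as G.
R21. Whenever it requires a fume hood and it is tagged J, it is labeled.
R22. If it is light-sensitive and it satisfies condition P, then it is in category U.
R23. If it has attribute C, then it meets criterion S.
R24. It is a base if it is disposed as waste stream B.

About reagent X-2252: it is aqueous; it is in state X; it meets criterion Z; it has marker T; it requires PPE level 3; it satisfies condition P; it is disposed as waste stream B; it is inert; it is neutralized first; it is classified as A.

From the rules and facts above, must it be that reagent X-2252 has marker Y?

No

Forward chaining from the given facts derives: is a catalyst, is corrosive, is tagged J, carries flag D, is classified as G, is a base, has attribute E, is stored cold, is classified as B, has attribute C, meets criterion S.
The only rule concluding "it has marker Y" is R18, which needs "it satisfies condition M"; that is never established.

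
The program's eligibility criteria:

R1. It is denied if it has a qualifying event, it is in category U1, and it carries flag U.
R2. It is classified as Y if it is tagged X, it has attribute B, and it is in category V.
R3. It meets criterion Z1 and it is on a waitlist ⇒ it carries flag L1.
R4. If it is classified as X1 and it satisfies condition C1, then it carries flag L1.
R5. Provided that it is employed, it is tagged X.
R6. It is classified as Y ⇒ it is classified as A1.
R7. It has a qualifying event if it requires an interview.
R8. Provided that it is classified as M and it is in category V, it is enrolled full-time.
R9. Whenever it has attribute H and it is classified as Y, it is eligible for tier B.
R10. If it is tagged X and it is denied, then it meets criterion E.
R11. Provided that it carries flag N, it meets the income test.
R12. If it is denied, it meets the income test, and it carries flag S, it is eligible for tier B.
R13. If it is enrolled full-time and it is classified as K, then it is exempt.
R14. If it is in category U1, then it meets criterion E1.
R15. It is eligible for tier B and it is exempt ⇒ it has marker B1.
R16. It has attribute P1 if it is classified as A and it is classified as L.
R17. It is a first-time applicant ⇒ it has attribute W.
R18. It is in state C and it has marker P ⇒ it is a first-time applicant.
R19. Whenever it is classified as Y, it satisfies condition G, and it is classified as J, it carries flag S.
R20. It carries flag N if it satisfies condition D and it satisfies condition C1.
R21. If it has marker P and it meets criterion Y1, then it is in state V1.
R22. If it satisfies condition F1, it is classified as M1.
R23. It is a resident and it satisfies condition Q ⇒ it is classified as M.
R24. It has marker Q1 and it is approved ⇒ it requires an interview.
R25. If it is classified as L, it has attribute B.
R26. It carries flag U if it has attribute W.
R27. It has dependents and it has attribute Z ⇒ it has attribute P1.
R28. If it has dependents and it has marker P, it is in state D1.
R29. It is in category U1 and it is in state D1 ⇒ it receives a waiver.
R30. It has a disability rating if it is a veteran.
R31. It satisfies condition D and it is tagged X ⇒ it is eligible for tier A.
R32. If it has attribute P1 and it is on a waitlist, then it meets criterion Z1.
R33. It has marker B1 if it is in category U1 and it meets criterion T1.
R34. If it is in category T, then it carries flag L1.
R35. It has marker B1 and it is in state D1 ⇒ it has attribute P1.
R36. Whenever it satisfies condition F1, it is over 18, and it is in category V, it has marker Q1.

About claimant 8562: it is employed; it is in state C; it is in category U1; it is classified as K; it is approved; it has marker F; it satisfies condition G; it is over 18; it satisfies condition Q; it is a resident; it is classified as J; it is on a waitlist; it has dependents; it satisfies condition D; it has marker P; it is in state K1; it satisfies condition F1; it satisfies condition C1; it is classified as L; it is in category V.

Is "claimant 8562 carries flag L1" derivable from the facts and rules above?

By R5 (it is employed): it is tagged X.
By R18 (it is in state C, it has marker P): it is a first-time applicant.
By R20 (it satisfies condition D, it satisfies condition C1): it carries flag N.
By R23 (it is a resident, it satisfies condition Q): it is classified as M.
By R25 (it is classified as L): it has attribute B.
By R28 (it has dependents, it has marker P): it is in state D1.
By R36 (it satisfies condition F1, it is over 18, it is in category V): it has marker Q1.
By R2 (it is tagged X, it has attribute B, it is in category V): it is classified as Y.
By R8 (it is classified as M, it is in category V): it is enrolled full-time.
By R11 (it carries flag N): it meets the income test.
By R13 (it is enrolled full-time, it is classified as K): it is exempt.
By R17 (it is a first-time applicant): it has attribute W.
By R19 (it is classified as Y, it satisfies condition G, it is classified as J): it carries flag S.
By R24 (it has marker Q1, it is approved): it requires an interview.
By R26 (it has attribute W): it carries flag U.
By R7 (it requires an interview): it has a qualifying event.
By R1 (it has a qualifying event, it is in category U1, it carries flag U): it is denied.
By R12 (it is denied, it meets the income test, it carries flag S): it is eligible for tier B.
By R15 (it is eligible for tier B, it is exempt): it has marker B1.
By R35 (it has marker B1, it is in state D1): it has attribute P1.
By R32 (it has attribute P1, it is on a waitlist): it meets criterion Z1.
By R3 (it meets criterion Z1, it is on a waitlist): it carries flag L1.

Yes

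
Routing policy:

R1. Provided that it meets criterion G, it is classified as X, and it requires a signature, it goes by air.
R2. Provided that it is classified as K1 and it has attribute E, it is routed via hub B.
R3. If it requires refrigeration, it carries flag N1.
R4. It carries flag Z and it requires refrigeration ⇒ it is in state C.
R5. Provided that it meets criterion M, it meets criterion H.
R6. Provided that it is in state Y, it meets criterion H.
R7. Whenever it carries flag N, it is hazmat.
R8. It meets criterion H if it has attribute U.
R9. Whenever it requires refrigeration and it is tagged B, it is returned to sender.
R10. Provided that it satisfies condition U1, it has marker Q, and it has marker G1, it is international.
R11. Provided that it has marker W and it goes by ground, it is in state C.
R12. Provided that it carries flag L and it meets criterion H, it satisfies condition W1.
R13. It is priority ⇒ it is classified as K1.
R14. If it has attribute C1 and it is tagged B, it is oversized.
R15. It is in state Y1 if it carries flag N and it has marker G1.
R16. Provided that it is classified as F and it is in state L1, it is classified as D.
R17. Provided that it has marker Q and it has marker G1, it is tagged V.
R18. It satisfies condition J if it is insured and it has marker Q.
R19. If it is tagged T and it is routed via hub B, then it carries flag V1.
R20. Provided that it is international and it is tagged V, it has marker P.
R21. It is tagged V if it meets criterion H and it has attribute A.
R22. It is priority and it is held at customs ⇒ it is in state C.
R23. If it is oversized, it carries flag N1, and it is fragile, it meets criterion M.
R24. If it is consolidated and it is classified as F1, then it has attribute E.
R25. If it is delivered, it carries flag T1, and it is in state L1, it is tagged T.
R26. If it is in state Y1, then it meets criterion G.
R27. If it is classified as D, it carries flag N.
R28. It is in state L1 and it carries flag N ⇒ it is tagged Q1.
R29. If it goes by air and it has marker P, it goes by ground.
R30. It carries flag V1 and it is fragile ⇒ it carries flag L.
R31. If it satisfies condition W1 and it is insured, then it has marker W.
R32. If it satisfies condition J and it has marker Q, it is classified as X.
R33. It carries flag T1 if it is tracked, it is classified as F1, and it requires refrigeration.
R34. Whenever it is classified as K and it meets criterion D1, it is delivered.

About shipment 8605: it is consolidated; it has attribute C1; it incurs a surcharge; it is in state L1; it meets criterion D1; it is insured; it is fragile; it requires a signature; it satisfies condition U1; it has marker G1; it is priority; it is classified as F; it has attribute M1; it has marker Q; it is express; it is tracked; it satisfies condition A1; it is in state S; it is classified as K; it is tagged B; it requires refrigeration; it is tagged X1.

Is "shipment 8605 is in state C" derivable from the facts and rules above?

No

Forward chaining from the given facts derives: carries flag N1, is returned to sender, is international, is classified as K1, is oversized, is classified as D, is tagged V, satisfies condition J, has marker P, meets criterion M, carries flag N, is tagged Q1, is classified as X, is delivered, meets criterion H, is hazmat, is in state Y1, meets criterion G, goes by air, goes by ground.
Rules concluding "it is in state C": R4 needs "it carries flag Z"; R11 needs "it has marker W"; R22 needs "it is held at customs" — none of these are established.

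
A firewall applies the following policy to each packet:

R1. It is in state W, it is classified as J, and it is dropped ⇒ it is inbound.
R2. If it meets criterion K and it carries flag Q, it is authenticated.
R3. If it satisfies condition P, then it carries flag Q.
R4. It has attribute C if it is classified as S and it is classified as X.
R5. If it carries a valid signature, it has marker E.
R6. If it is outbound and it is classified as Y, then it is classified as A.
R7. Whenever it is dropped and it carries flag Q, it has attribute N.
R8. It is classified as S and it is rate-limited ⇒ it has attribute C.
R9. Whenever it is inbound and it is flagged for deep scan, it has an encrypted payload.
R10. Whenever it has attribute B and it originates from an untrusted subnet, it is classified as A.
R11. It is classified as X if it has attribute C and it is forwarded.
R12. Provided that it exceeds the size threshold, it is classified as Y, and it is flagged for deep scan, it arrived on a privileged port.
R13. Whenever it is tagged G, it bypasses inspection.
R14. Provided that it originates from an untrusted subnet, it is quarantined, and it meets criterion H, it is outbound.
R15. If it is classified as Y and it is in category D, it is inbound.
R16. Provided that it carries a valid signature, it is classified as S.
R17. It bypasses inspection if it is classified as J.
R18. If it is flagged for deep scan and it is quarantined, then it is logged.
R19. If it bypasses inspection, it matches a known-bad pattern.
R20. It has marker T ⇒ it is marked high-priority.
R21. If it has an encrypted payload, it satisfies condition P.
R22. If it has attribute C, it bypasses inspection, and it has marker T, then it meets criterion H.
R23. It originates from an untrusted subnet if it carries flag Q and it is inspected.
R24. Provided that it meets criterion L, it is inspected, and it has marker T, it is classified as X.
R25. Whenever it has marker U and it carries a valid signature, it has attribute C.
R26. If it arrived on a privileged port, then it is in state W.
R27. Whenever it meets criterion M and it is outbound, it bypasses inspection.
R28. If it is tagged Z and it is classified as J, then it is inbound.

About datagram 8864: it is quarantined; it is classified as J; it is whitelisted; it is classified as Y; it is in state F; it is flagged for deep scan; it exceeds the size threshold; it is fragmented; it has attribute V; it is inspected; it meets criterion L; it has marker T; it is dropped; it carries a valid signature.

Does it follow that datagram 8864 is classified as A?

By R12 (it exceeds the size threshold, it is classified as Y, it is flagged for deep scan): it arrived on a privileged port.
By R16 (it carries a valid signature): it is classified as S.
By R17 (it is classified as J): it bypasses inspection.
By R24 (it meets criterion L, it is inspected, it has marker T): it is classified as X.
By R26 (it arrived on a privileged port): it is in state W.
By R1 (it is in state W, it is classified as J, it is dropped): it is inbound.
By R4 (it is classified as S, it is classified as X): it has attribute C.
By R9 (it is inbound, it is flagged for deep scan): it has an encrypted payload.
By R21 (it has an encrypted payload): it satisfies condition P.
By R22 (it has attribute C, it bypasses inspection, it has marker T): it meets criterion H.
By R3 (it satisfies condition P): it carries flag Q.
By R23 (it carries flag Q, it is inspected): it originates from an untrusted subnet.
By R14 (it originates from an untrusted subnet, it is quarantined, it meets criterion H): it is outbound.
By R6 (it is outbound, it is classified as Y): it is classified as A.

Yes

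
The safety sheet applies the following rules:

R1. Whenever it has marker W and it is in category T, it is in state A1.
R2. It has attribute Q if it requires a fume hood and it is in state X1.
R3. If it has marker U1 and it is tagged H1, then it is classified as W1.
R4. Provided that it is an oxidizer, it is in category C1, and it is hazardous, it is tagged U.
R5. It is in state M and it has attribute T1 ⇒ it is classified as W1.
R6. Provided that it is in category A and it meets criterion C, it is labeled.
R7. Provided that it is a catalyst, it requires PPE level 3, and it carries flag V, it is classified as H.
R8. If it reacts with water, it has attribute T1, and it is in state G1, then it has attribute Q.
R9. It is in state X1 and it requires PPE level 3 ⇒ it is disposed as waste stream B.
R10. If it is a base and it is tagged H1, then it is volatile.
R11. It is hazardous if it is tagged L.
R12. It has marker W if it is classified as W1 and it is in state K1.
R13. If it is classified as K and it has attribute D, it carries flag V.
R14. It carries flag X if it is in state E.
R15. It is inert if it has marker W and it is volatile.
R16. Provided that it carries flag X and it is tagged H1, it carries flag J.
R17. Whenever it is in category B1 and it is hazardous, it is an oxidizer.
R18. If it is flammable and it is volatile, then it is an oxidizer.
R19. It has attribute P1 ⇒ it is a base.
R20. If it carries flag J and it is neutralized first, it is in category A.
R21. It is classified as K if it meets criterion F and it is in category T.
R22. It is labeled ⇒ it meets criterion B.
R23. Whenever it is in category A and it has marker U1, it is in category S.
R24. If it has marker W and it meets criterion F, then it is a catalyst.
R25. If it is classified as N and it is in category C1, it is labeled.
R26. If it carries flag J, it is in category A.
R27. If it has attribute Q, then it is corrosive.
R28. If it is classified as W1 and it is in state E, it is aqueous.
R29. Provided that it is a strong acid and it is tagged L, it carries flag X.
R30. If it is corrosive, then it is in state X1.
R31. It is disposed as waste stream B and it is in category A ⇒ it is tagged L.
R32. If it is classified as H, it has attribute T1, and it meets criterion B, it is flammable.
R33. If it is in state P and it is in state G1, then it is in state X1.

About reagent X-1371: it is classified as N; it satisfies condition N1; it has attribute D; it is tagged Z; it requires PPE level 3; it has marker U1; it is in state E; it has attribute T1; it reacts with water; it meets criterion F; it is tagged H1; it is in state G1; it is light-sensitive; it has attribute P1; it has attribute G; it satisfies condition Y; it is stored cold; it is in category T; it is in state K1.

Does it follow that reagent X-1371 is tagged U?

Forward chaining from the given facts derives: is classified as W1, has attribute Q, has marker W, carries flag X, carries flag J, is a base, is classified as K, is a catalyst, is in category A, is corrosive, is aqueous, is in state X1, is in state A1, is disposed as waste stream B, is volatile, carries flag V, is inert, is in category S, is tagged L, is classified as H, is hazardous.
The only rule concluding "it is tagged U" is R4, which needs "it is an oxidizer"; that is never established.

No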